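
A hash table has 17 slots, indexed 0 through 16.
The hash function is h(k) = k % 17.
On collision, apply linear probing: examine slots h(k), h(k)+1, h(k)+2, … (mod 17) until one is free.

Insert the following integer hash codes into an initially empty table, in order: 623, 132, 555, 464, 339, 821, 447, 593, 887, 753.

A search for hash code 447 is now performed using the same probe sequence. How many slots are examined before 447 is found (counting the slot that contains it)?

623 hashes to 11; slot 11 is free -> place at 11.
132 hashes to 13; slot 13 is free -> place at 13.
555 hashes to 11; 11 taken -> place at 12.
464 hashes to 5; slot 5 is free -> place at 5.
339 hashes to 16; slot 16 is free -> place at 16.
821 hashes to 5; 5 taken -> place at 6.
447 hashes to 5; 5,6 taken -> place at 7.
593 hashes to 15; slot 15 is free -> place at 15.
887 hashes to 3; slot 3 is free -> place at 3.
753 hashes to 5; 5,6,7 taken -> place at 8.
Table: [—, —, —, 887, —, 464, 821, 447, 753, —, —, 623, 555, 132, —, 593, 339]
Lookup 447: h=5, probe 5,6,7 → found at 7.

3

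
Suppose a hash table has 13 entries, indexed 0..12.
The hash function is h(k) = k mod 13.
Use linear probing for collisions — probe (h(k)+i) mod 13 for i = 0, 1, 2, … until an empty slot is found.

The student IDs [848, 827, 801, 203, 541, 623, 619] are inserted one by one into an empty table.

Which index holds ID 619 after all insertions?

Insert 848: h=3, slot 3 empty -> index 3.
Insert 827: h=8, slot 8 empty -> index 8.
Insert 801: h=8, slot 8 occupied -> index 9.
Insert 203: h=8, slots 8,9 occupied -> index 10.
Insert 541: h=8, slots 8,9,10 occupied -> index 11.
Insert 623: h=12, slot 12 empty -> index 12.
Insert 619: h=8, slots 8,9,10,11,12 occupied -> index 0.
Table: [619, ∅, ∅, 848, ∅, ∅, ∅, ∅, 827, 801, 203, 541, 623]

0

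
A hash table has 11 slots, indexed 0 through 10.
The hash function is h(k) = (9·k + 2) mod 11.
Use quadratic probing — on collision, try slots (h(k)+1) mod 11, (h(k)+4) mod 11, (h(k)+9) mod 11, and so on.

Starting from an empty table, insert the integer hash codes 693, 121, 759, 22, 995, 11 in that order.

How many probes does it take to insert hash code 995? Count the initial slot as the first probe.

693: h=2 -> slot 2
121: h=2, probe 2,3 -> slot 3
759: h=2, probe 2,3,6 -> slot 6
22: h=2, probe 2,3,6,0 -> slot 0
995: h=3, probe 3,4 -> slot 4
11: h=2, probe 2,3,6,0,7 -> slot 7
Table: [22, _, 693, 121, 995, _, 759, 11, _, _, _]

2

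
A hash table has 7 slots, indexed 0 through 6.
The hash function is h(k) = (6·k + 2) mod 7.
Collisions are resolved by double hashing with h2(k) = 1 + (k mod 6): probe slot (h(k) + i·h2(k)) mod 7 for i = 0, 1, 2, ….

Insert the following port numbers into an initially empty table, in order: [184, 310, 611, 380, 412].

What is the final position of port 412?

Insert 184: h=0, slot 0 empty → index 0.
Insert 310: h=0, h2=5, slot 0 occupied → index 5.
Insert 611: h=0, h2=6, slot 0 occupied → index 6.
Insert 380: h=0, h2=3, slot 0 occupied → index 3.
Insert 412: h=3, h2=5, slot 3 occupied → index 1.
Table: [184, 412, ., 380, ., 310, 611]

1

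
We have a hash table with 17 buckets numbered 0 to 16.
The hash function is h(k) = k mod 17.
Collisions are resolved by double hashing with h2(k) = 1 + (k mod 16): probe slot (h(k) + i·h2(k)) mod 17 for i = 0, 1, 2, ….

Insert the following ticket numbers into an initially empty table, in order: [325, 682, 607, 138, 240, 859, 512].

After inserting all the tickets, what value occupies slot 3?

240

325 hashes to 2; slot 2 is free → place at 2.
682 hashes to 2, h2=11; 2 taken → place at 13.
607 hashes to 12; slot 12 is free → place at 12.
138 hashes to 2, h2=11; 2,13 taken → place at 7.
240 hashes to 2, h2=1; 2 taken → place at 3.
859 hashes to 9; slot 9 is free → place at 9.
512 hashes to 2, h2=1; 2,3 taken → place at 4.
Table: [., ., 325, 240, 512, ., ., 138, ., 859, ., ., 607, 682, ., ., .]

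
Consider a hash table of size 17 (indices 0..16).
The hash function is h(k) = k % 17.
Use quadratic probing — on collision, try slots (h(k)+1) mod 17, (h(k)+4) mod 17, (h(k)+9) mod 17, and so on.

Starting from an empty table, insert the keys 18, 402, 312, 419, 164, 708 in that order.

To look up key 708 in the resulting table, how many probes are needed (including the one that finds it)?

18 hashes to 1; slot 1 is free -> place at 1.
402 hashes to 11; slot 11 is free -> place at 11.
312 hashes to 6; slot 6 is free -> place at 6.
419 hashes to 11; 11 taken -> place at 12.
164 hashes to 11; 11,12 taken -> place at 15.
708 hashes to 11; 11,12,15 taken -> place at 3.
Table: [-, 18, -, 708, -, -, 312, -, -, -, -, 402, 419, -, -, 164, -]
Lookup 708: h=11, probe 11,12,15,3 → found at 3.

4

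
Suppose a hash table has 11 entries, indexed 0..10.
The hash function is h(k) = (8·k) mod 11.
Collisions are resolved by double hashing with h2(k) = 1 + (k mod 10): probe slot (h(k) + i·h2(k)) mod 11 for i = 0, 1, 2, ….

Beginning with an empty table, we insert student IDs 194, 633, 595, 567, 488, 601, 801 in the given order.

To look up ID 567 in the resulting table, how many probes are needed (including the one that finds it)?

Insert 194: h=1, slot 1 empty => index 1.
Insert 633: h=4, slot 4 empty => index 4.
Insert 595: h=8, slot 8 empty => index 8.
Insert 567: h=4, h2=8, slots 4,1 occupied => index 9.
Insert 488: h=10, slot 10 empty => index 10.
Insert 601: h=1, h2=2, slot 1 occupied => index 3.
Insert 801: h=6, slot 6 empty => index 6.
Table: [., 194, ., 601, 633, ., 801, ., 595, 567, 488]
Lookup 567: h=4, h2=8, probe 4,1,9 → found at 9.

3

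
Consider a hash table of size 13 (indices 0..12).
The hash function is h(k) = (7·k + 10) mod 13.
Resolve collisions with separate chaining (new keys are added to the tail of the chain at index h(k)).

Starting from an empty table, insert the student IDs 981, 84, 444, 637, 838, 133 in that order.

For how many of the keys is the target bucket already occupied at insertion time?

981 → bucket 0
84 → bucket 0 (collision)
444 → bucket 11
637 → bucket 10
838 → bucket 0 (collision)
133 → bucket 5
Final buckets:
0: 981 -> 84 -> 838
1: —
2: —
3: —
4: —
5: 133
6: —
7: —
8: —
9: —
10: 637
11: 444
12: —

2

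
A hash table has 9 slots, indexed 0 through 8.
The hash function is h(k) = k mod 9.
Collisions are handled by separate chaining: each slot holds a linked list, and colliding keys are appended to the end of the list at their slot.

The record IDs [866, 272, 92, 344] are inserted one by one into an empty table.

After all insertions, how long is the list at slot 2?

866 → bucket 2
272 → bucket 2 (collision)
92 → bucket 2 (collision)
344 → bucket 2 (collision)
Final buckets:
0: —
1: —
2: 866 -> 272 -> 92 -> 344
3: —
4: —
5: —
6: —
7: —
8: —

4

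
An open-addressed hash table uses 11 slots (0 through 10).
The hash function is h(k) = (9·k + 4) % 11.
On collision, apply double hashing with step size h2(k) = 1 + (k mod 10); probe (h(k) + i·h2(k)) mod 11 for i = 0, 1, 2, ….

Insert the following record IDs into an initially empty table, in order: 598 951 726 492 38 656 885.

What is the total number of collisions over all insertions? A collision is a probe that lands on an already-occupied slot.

Insert 598: h=7, slot 7 empty -> index 7.
Insert 951: h=5, slot 5 empty -> index 5.
Insert 726: h=4, slot 4 empty -> index 4.
Insert 492: h=10, slot 10 empty -> index 10.
Insert 38: h=5, h2=9, slot 5 occupied -> index 3.
Insert 656: h=1, slot 1 empty -> index 1.
Insert 885: h=5, h2=6, slot 5 occupied -> index 0.
Table: [885, 656, ., 38, 726, 951, ., 598, ., ., 492]

2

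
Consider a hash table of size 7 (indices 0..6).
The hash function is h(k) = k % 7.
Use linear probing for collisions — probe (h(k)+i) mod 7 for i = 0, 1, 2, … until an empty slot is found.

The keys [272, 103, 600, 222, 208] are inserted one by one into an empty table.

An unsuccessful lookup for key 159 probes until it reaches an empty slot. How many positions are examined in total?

6

272 hashes to 6; slot 6 is free -> place at 6.
103 hashes to 5; slot 5 is free -> place at 5.
600 hashes to 5; 5,6 taken -> place at 0.
222 hashes to 5; 5,6,0 taken -> place at 1.
208 hashes to 5; 5,6,0,1 taken -> place at 2.
Table: [600, 222, 208, ., ., 103, 272]
Lookup 159: h=5, probe 5,6,0,1,2,3 → slot 3 empty, not found.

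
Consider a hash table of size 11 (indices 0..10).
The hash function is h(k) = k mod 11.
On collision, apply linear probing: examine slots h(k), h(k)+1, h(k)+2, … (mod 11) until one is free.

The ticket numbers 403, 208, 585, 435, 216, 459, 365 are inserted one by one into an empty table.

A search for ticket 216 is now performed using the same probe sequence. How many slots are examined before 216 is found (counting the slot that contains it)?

403 hashes to 7; slot 7 is free -> place at 7.
208 hashes to 10; slot 10 is free -> place at 10.
585 hashes to 2; slot 2 is free -> place at 2.
435 hashes to 6; slot 6 is free -> place at 6.
216 hashes to 7; 7 taken -> place at 8.
459 hashes to 8; 8 taken -> place at 9.
365 hashes to 2; 2 taken -> place at 3.
Table: [—, —, 585, 365, —, —, 435, 403, 216, 459, 208]
Lookup 216: h=7, probe 7,8 → found at 8.

2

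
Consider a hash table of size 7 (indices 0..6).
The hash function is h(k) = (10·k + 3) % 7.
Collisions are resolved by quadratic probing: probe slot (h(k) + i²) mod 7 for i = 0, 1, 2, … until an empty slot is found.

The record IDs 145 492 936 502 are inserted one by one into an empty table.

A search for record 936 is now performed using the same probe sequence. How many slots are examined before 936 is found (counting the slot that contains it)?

2

Insert 145: h=4, slot 4 empty => index 4.
Insert 492: h=2, slot 2 empty => index 2.
Insert 936: h=4, slot 4 occupied => index 5.
Insert 502: h=4, slots 4,5 occupied => index 1.
Table: [., 502, 492, ., 145, 936, .]
Lookup 936: h=4, probe 4,5 → found at 5.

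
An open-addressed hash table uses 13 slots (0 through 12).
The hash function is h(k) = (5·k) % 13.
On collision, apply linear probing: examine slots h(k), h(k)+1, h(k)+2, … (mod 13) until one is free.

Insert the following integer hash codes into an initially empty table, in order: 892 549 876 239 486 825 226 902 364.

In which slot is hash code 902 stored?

6

892: h=1 => slot 1
549: h=2 => slot 2
876: h=12 => slot 12
239: h=12, probe 12,0 => slot 0
486: h=12, probe 12,0,1,2,3 => slot 3
825: h=4 => slot 4
226: h=12, probe 12,0,1,2,3,4,5 => slot 5
902: h=12, probe 12,0,1,2,3,4,5,6 => slot 6
364: h=0, probe 0,1,2,3,4,5,6,7 => slot 7
Table: [239, 892, 549, 486, 825, 226, 902, 364, -, -, -, -, 876]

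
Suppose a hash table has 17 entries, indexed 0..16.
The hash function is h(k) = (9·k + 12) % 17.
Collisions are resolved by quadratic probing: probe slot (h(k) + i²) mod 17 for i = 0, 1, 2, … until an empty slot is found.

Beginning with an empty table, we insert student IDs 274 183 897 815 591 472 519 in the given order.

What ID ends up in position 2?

Insert 274: h=13, slot 13 empty -> index 13.
Insert 183: h=10, slot 10 empty -> index 10.
Insert 897: h=10, slot 10 occupied -> index 11.
Insert 815: h=3, slot 3 empty -> index 3.
Insert 591: h=10, slots 10,11 occupied -> index 14.
Insert 472: h=10, slots 10,11,14 occupied -> index 2.
Insert 519: h=8, slot 8 empty -> index 8.
Table: [—, —, 472, 815, —, —, —, —, 519, —, 183, 897, —, 274, 591, —, —]

472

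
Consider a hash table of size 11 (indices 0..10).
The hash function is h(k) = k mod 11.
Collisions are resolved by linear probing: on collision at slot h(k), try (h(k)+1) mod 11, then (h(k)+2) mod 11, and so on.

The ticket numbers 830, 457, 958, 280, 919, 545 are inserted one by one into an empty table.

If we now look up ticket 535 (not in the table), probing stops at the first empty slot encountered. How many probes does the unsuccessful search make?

830: h=5 => slot 5
457: h=6 => slot 6
958: h=1 => slot 1
280: h=5, probe 5,6,7 => slot 7
919: h=6, probe 6,7,8 => slot 8
545: h=6, probe 6,7,8,9 => slot 9
Table: [∅, 958, ∅, ∅, ∅, 830, 457, 280, 919, 545, ∅]
Lookup 535: h=7, probe 7,8,9,10 → slot 10 empty, not found.

4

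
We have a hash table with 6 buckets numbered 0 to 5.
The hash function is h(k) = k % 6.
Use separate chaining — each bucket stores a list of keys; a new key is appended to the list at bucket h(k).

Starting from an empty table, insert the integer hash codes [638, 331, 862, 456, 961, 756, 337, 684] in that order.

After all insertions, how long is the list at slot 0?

638 → bucket 2
331 → bucket 1
862 → bucket 4
456 → bucket 0
961 → bucket 1 (collision)
756 → bucket 0 (collision)
337 → bucket 1 (collision)
684 → bucket 0 (collision)
Final buckets:
0: 456 -> 756 -> 684
1: 331 -> 961 -> 337
2: 638
3: -
4: 862
5: -

3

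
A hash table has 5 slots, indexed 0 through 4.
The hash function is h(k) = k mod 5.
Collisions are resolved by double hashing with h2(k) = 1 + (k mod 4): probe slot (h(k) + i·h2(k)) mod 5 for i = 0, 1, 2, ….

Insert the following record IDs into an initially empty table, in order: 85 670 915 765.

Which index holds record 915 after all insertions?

85 hashes to 0; slot 0 is free => place at 0.
670 hashes to 0, h2=3; 0 taken => place at 3.
915 hashes to 0, h2=4; 0 taken => place at 4.
765 hashes to 0, h2=2; 0 taken => place at 2.
Table: [85, —, 765, 670, 915]

4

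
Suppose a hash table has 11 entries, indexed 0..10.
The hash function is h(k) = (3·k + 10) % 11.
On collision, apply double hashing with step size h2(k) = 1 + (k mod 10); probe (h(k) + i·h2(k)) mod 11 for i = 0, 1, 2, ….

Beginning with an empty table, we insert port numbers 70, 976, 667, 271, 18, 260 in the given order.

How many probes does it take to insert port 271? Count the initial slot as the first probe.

3

Insert 70: h=0, slot 0 empty -> index 0.
Insert 976: h=1, slot 1 empty -> index 1.
Insert 667: h=9, slot 9 empty -> index 9.
Insert 271: h=9, h2=2, slots 9,0 occupied -> index 2.
Insert 18: h=9, h2=9, slot 9 occupied -> index 7.
Insert 260: h=9, h2=1, slot 9 occupied -> index 10.
Table: [70, 976, 271, -, -, -, -, 18, -, 667, 260]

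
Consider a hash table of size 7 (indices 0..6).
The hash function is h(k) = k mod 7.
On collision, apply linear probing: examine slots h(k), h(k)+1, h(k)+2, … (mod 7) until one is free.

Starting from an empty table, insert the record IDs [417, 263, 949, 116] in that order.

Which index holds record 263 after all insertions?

5

417: h=4 → slot 4
263: h=4, probe 4,5 → slot 5
949: h=4, probe 4,5,6 → slot 6
116: h=4, probe 4,5,6,0 → slot 0
Table: [116, —, —, —, 417, 263, 949]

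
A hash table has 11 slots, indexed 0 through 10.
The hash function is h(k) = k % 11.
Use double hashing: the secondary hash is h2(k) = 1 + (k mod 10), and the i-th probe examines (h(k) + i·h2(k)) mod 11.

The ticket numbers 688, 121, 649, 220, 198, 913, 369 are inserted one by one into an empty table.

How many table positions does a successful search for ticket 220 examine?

688: h=6 → slot 6
121: h=0 → slot 0
649: h=0, h2=10, probe 0,10 → slot 10
220: h=0, h2=1, probe 0,1 → slot 1
198: h=0, h2=9, probe 0,9 → slot 9
913: h=0, h2=4, probe 0,4 → slot 4
369: h=6, h2=10, probe 6,5 → slot 5
Table: [121, 220, -, -, 913, 369, 688, -, -, 198, 649]
Lookup 220: h=0, h2=1, probe 0,1 → found at 1.

2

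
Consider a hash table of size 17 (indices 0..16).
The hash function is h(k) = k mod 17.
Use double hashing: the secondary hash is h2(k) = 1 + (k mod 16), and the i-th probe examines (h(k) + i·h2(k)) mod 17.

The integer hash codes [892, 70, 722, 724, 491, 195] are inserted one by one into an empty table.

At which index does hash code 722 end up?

Insert 892: h=8, slot 8 empty → index 8.
Insert 70: h=2, slot 2 empty → index 2.
Insert 722: h=8, h2=3, slot 8 occupied → index 11.
Insert 724: h=10, slot 10 empty → index 10.
Insert 491: h=15, slot 15 empty → index 15.
Insert 195: h=8, h2=4, slot 8 occupied → index 12.
Table: [-, -, 70, -, -, -, -, -, 892, -, 724, 722, 195, -, -, 491, -]

11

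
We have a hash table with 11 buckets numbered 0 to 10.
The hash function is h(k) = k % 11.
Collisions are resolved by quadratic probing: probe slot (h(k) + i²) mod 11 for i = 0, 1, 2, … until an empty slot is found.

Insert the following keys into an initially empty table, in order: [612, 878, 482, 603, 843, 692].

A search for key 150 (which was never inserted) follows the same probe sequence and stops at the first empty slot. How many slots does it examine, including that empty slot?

4

Insert 612: h=7, slot 7 empty -> index 7.
Insert 878: h=9, slot 9 empty -> index 9.
Insert 482: h=9, slot 9 occupied -> index 10.
Insert 603: h=9, slots 9,10 occupied -> index 2.
Insert 843: h=7, slot 7 occupied -> index 8.
Insert 692: h=10, slot 10 occupied -> index 0.
Table: [692, _, 603, _, _, _, _, 612, 843, 878, 482]
Lookup 150: h=7, probe 7,8,0,5 → slot 5 empty, not found.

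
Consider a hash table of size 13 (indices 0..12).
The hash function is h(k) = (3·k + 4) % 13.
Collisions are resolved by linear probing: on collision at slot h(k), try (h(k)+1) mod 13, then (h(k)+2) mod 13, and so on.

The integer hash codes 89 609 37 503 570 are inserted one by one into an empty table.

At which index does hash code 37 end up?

Insert 89: h=11, slot 11 empty → index 11.
Insert 609: h=11, slot 11 occupied → index 12.
Insert 37: h=11, slots 11,12 occupied → index 0.
Insert 503: h=5, slot 5 empty → index 5.
Insert 570: h=11, slots 11,12,0 occupied → index 1.
Table: [37, 570, ∅, ∅, ∅, 503, ∅, ∅, ∅, ∅, ∅, 89, 609]

0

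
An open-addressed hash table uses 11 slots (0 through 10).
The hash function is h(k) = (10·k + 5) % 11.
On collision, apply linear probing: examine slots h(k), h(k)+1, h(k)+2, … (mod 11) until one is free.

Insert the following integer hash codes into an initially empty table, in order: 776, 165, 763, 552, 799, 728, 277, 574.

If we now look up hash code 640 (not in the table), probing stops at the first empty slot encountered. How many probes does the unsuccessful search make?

6

776 hashes to 10; slot 10 is free => place at 10.
165 hashes to 5; slot 5 is free => place at 5.
763 hashes to 1; slot 1 is free => place at 1.
552 hashes to 3; slot 3 is free => place at 3.
799 hashes to 9; slot 9 is free => place at 9.
728 hashes to 3; 3 taken => place at 4.
277 hashes to 3; 3,4,5 taken => place at 6.
574 hashes to 3; 3,4,5,6 taken => place at 7.
Table: [-, 763, -, 552, 728, 165, 277, 574, -, 799, 776]
Lookup 640: h=3, probe 3,4,5,6,7,8 → slot 8 empty, not found.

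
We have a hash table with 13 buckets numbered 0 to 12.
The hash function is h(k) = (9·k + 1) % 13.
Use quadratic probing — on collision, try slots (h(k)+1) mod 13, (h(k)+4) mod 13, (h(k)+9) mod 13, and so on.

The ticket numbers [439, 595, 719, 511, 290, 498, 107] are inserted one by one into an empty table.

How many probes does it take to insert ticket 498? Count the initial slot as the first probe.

4

439 hashes to 0; slot 0 is free → place at 0.
595 hashes to 0; 0 taken → place at 1.
719 hashes to 11; slot 11 is free → place at 11.
511 hashes to 11; 11 taken → place at 12.
290 hashes to 11; 11,12 taken → place at 2.
498 hashes to 11; 11,12,2 taken → place at 7.
107 hashes to 2; 2 taken → place at 3.
Table: [439, 595, 290, 107, ., ., ., 498, ., ., ., 719, 511]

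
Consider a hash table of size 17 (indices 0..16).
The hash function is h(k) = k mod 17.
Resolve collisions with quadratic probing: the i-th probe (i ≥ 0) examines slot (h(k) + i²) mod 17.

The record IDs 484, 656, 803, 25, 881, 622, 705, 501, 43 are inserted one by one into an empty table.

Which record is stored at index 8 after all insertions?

Insert 484: h=8, slot 8 empty → index 8.
Insert 656: h=10, slot 10 empty → index 10.
Insert 803: h=4, slot 4 empty → index 4.
Insert 25: h=8, slot 8 occupied → index 9.
Insert 881: h=14, slot 14 empty → index 14.
Insert 622: h=10, slot 10 occupied → index 11.
Insert 705: h=8, slots 8,9 occupied → index 12.
Insert 501: h=8, slots 8,9,12 occupied → index 0.
Insert 43: h=9, slots 9,10 occupied → index 13.
Table: [501, ., ., ., 803, ., ., ., 484, 25, 656, 622, 705, 43, 881, ., .]

484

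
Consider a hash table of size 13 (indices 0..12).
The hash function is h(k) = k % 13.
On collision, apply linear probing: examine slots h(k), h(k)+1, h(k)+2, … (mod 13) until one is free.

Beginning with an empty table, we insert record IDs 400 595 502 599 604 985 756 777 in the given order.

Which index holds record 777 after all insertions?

0

Insert 400: h=10, slot 10 empty → index 10.
Insert 595: h=10, slot 10 occupied → index 11.
Insert 502: h=8, slot 8 empty → index 8.
Insert 599: h=1, slot 1 empty → index 1.
Insert 604: h=6, slot 6 empty → index 6.
Insert 985: h=10, slots 10,11 occupied → index 12.
Insert 756: h=2, slot 2 empty → index 2.
Insert 777: h=10, slots 10,11,12 occupied → index 0.
Table: [777, 599, 756, —, —, —, 604, —, 502, —, 400, 595, 985]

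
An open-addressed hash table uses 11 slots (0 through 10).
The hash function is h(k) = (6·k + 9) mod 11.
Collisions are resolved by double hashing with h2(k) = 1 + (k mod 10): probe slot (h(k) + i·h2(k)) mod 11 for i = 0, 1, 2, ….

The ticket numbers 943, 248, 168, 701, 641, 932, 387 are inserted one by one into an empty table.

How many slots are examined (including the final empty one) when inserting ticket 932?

Insert 943: h=2, slot 2 empty => index 2.
Insert 248: h=1, slot 1 empty => index 1.
Insert 168: h=5, slot 5 empty => index 5.
Insert 701: h=2, h2=2, slot 2 occupied => index 4.
Insert 641: h=5, h2=2, slot 5 occupied => index 7.
Insert 932: h=2, h2=3, slots 2,5 occupied => index 8.
Insert 387: h=10, slot 10 empty => index 10.
Table: [-, 248, 943, -, 701, 168, -, 641, 932, -, 387]

3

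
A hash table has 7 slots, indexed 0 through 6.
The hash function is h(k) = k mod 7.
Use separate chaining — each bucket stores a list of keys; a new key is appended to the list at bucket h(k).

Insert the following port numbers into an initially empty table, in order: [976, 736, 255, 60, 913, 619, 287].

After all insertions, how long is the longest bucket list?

Insert 976: h=3, bucket 3 empty -> new chain.
Insert 736: h=1, bucket 1 empty -> new chain.
Insert 255: h=3, bucket 3 nonempty -> append to chain.
Insert 60: h=4, bucket 4 empty -> new chain.
Insert 913: h=3, bucket 3 nonempty -> append to chain.
Insert 619: h=3, bucket 3 nonempty -> append to chain.
Insert 287: h=0, bucket 0 empty -> new chain.
Final buckets:
0: 287
1: 736
2: .
3: 976 -> 255 -> 913 -> 619
4: 60
5: .
6: .

4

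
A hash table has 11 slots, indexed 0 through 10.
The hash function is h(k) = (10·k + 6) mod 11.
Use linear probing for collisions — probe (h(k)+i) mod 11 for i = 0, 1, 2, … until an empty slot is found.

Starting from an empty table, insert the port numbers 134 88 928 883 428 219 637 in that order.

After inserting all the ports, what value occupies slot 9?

637

134: h=4 -> slot 4
88: h=6 -> slot 6
928: h=2 -> slot 2
883: h=3 -> slot 3
428: h=7 -> slot 7
219: h=7, probe 7,8 -> slot 8
637: h=7, probe 7,8,9 -> slot 9
Table: [—, —, 928, 883, 134, —, 88, 428, 219, 637, —]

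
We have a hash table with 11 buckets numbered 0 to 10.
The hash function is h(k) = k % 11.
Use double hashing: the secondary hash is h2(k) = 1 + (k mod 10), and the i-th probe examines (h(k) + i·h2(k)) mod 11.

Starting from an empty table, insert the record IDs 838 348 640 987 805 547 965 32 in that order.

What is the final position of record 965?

4

838: h=2 -> slot 2
348: h=7 -> slot 7
640: h=2, h2=1, probe 2,3 -> slot 3
987: h=8 -> slot 8
805: h=2, h2=6, probe 2,8,3,9 -> slot 9
547: h=8, h2=8, probe 8,5 -> slot 5
965: h=8, h2=6, probe 8,3,9,4 -> slot 4
32: h=10 -> slot 10
Table: [., ., 838, 640, 965, 547, ., 348, 987, 805, 32]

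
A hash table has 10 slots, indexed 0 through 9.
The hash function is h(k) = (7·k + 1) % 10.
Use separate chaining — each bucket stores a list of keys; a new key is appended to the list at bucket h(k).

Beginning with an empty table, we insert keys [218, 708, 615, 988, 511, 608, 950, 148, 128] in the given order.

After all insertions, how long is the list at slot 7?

6

218 -> bucket 7
708 -> bucket 7 (collision)
615 -> bucket 6
988 -> bucket 7 (collision)
511 -> bucket 8
608 -> bucket 7 (collision)
950 -> bucket 1
148 -> bucket 7 (collision)
128 -> bucket 7 (collision)
Final buckets:
0: -
1: 950
2: -
3: -
4: -
5: -
6: 615
7: 218 -> 708 -> 988 -> 608 -> 148 -> 128
8: 511
9: -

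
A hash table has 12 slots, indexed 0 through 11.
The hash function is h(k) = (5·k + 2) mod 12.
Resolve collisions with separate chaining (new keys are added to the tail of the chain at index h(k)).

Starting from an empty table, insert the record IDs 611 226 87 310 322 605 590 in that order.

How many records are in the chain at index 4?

611 → bucket 9
226 → bucket 4
87 → bucket 5
310 → bucket 4 (collision)
322 → bucket 4 (collision)
605 → bucket 3
590 → bucket 0
Final buckets:
0: 590
1: .
2: .
3: 605
4: 226 -> 310 -> 322
5: 87
6: .
7: .
8: .
9: 611
10: .
11: .

3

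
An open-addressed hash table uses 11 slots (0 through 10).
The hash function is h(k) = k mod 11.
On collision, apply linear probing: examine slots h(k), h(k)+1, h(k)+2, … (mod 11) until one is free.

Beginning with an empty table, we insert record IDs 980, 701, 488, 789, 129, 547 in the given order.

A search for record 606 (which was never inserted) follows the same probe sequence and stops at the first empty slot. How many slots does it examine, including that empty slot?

2

980: h=1 → slot 1
701: h=8 → slot 8
488: h=4 → slot 4
789: h=8, probe 8,9 → slot 9
129: h=8, probe 8,9,10 → slot 10
547: h=8, probe 8,9,10,0 → slot 0
Table: [547, 980, _, _, 488, _, _, _, 701, 789, 129]
Lookup 606: h=1, probe 1,2 → slot 2 empty, not found.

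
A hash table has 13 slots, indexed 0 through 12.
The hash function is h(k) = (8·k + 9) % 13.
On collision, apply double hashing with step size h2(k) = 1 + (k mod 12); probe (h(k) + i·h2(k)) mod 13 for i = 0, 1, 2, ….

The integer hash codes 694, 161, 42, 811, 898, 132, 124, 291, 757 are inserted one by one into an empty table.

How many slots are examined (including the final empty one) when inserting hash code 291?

694 hashes to 10; slot 10 is free → place at 10.
161 hashes to 10, h2=6; 10 taken → place at 3.
42 hashes to 7; slot 7 is free → place at 7.
811 hashes to 10, h2=8; 10 taken → place at 5.
898 hashes to 4; slot 4 is free → place at 4.
132 hashes to 12; slot 12 is free → place at 12.
124 hashes to 0; slot 0 is free → place at 0.
291 hashes to 10, h2=4; 10 taken → place at 1.
757 hashes to 7, h2=2; 7 taken → place at 9.
Table: [124, 291, _, 161, 898, 811, _, 42, _, 757, 694, _, 132]

2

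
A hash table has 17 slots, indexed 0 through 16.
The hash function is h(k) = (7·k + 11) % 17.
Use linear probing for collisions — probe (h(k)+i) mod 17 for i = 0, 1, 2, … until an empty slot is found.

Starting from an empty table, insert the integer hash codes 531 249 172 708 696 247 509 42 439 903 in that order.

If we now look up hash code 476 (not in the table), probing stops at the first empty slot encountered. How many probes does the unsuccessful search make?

531: h=5 => slot 5
249: h=3 => slot 3
172: h=8 => slot 8
708: h=3, probe 3,4 => slot 4
696: h=4, probe 4,5,6 => slot 6
247: h=6, probe 6,7 => slot 7
509: h=4, probe 4,5,6,7,8,9 => slot 9
42: h=16 => slot 16
439: h=7, probe 7,8,9,10 => slot 10
903: h=8, probe 8,9,10,11 => slot 11
Table: [., ., ., 249, 708, 531, 696, 247, 172, 509, 439, 903, ., ., ., ., 42]
Lookup 476: h=11, probe 11,12 → slot 12 empty, not found.

2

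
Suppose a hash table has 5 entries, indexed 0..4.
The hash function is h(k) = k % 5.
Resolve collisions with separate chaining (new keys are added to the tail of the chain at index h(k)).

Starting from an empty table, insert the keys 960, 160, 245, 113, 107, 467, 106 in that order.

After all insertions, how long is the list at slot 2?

Insert 960: h=0, bucket 0 empty → new chain.
Insert 160: h=0, bucket 0 nonempty → append to chain.
Insert 245: h=0, bucket 0 nonempty → append to chain.
Insert 113: h=3, bucket 3 empty → new chain.
Insert 107: h=2, bucket 2 empty → new chain.
Insert 467: h=2, bucket 2 nonempty → append to chain.
Insert 106: h=1, bucket 1 empty → new chain.
Final buckets:
0: 960 -> 160 -> 245
1: 106
2: 107 -> 467
3: 113
4: —

2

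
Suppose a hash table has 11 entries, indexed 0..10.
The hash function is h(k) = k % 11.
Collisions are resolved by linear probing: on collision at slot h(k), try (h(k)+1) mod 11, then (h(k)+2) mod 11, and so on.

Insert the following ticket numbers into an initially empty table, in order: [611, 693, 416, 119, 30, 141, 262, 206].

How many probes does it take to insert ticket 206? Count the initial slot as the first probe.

7

611 hashes to 6; slot 6 is free -> place at 6.
693 hashes to 0; slot 0 is free -> place at 0.
416 hashes to 9; slot 9 is free -> place at 9.
119 hashes to 9; 9 taken -> place at 10.
30 hashes to 8; slot 8 is free -> place at 8.
141 hashes to 9; 9,10,0 taken -> place at 1.
262 hashes to 9; 9,10,0,1 taken -> place at 2.
206 hashes to 8; 8,9,10,0,1,2 taken -> place at 3.
Table: [693, 141, 262, 206, —, —, 611, —, 30, 416, 119]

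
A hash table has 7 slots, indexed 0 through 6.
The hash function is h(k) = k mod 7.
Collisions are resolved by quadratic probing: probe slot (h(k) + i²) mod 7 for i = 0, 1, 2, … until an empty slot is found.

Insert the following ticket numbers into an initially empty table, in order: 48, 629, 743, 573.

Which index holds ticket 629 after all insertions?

0

Insert 48: h=6, slot 6 empty -> index 6.
Insert 629: h=6, slot 6 occupied -> index 0.
Insert 743: h=1, slot 1 empty -> index 1.
Insert 573: h=6, slots 6,0 occupied -> index 3.
Table: [629, 743, -, 573, -, -, 48]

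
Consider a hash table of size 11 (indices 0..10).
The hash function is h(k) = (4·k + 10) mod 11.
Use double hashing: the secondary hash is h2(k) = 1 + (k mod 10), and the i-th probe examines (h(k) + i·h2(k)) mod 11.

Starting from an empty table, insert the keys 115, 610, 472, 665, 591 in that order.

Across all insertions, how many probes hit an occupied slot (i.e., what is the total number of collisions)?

3

Insert 115: h=8, slot 8 empty -> index 8.
Insert 610: h=8, h2=1, slot 8 occupied -> index 9.
Insert 472: h=6, slot 6 empty -> index 6.
Insert 665: h=8, h2=6, slot 8 occupied -> index 3.
Insert 591: h=9, h2=2, slot 9 occupied -> index 0.
Table: [591, _, _, 665, _, _, 472, _, 115, 610, _]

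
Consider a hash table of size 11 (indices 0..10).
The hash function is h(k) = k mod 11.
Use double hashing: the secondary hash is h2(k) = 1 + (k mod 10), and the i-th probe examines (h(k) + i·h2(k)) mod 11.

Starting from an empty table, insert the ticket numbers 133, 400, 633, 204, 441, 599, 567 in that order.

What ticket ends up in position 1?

133: h=1 -> slot 1
400: h=4 -> slot 4
633: h=6 -> slot 6
204: h=6, h2=5, probe 6,0 -> slot 0
441: h=1, h2=2, probe 1,3 -> slot 3
599: h=5 -> slot 5
567: h=6, h2=8, probe 6,3,0,8 -> slot 8
Table: [204, 133, ∅, 441, 400, 599, 633, ∅, 567, ∅, ∅]

133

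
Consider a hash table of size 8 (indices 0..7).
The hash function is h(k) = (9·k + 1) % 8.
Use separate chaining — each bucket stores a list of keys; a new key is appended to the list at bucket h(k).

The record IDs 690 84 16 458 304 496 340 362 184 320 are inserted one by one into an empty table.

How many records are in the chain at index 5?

Insert 690: h=3, bucket 3 empty -> new chain.
Insert 84: h=5, bucket 5 empty -> new chain.
Insert 16: h=1, bucket 1 empty -> new chain.
Insert 458: h=3, bucket 3 nonempty -> append to chain.
Insert 304: h=1, bucket 1 nonempty -> append to chain.
Insert 496: h=1, bucket 1 nonempty -> append to chain.
Insert 340: h=5, bucket 5 nonempty -> append to chain.
Insert 362: h=3, bucket 3 nonempty -> append to chain.
Insert 184: h=1, bucket 1 nonempty -> append to chain.
Insert 320: h=1, bucket 1 nonempty -> append to chain.
Final buckets:
0: -
1: 16 -> 304 -> 496 -> 184 -> 320
2: -
3: 690 -> 458 -> 362
4: -
5: 84 -> 340
6: -
7: -

2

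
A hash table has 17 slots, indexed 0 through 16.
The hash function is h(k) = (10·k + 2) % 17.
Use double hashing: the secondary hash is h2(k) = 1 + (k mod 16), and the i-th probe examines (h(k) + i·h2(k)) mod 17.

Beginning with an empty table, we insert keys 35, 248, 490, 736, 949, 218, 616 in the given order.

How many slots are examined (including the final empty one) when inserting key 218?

3

35: h=12 => slot 12
248: h=0 => slot 0
490: h=6 => slot 6
736: h=1 => slot 1
949: h=6, h2=6, probe 6,12,1,7 => slot 7
218: h=6, h2=11, probe 6,0,11 => slot 11
616: h=8 => slot 8
Table: [248, 736, ∅, ∅, ∅, ∅, 490, 949, 616, ∅, ∅, 218, 35, ∅, ∅, ∅, ∅]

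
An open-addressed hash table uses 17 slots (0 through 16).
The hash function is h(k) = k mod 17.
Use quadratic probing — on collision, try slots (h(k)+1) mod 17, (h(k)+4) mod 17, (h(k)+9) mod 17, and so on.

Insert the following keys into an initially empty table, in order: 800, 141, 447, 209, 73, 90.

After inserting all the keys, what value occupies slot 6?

800 hashes to 1; slot 1 is free => place at 1.
141 hashes to 5; slot 5 is free => place at 5.
447 hashes to 5; 5 taken => place at 6.
209 hashes to 5; 5,6 taken => place at 9.
73 hashes to 5; 5,6,9 taken => place at 14.
90 hashes to 5; 5,6,9,14 taken => place at 4.
Table: [∅, 800, ∅, ∅, 90, 141, 447, ∅, ∅, 209, ∅, ∅, ∅, ∅, 73, ∅, ∅]

447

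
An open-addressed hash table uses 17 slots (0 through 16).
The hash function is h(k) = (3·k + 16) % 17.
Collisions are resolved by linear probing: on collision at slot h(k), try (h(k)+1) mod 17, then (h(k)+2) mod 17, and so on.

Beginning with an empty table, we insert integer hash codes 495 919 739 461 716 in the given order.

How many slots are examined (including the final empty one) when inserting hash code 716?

4

495: h=5 → slot 5
919: h=2 → slot 2
739: h=6 → slot 6
461: h=5, probe 5,6,7 → slot 7
716: h=5, probe 5,6,7,8 → slot 8
Table: [-, -, 919, -, -, 495, 739, 461, 716, -, -, -, -, -, -, -, -]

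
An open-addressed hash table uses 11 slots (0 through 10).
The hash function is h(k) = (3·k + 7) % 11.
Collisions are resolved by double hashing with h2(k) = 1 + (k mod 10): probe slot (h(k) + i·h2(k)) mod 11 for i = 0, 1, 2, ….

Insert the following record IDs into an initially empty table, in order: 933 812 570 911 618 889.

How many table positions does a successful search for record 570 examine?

2

933: h=1 => slot 1
812: h=1, h2=3, probe 1,4 => slot 4
570: h=1, h2=1, probe 1,2 => slot 2
911: h=1, h2=2, probe 1,3 => slot 3
618: h=2, h2=9, probe 2,0 => slot 0
889: h=1, h2=10, probe 1,0,10 => slot 10
Table: [618, 933, 570, 911, 812, -, -, -, -, -, 889]
Lookup 570: h=1, h2=1, probe 1,2 → found at 2.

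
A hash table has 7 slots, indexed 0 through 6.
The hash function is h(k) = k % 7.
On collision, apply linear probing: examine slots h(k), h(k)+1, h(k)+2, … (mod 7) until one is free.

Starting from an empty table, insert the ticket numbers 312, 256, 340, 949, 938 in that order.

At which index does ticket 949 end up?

0

312 hashes to 4; slot 4 is free → place at 4.
256 hashes to 4; 4 taken → place at 5.
340 hashes to 4; 4,5 taken → place at 6.
949 hashes to 4; 4,5,6 taken → place at 0.
938 hashes to 0; 0 taken → place at 1.
Table: [949, 938, —, —, 312, 256, 340]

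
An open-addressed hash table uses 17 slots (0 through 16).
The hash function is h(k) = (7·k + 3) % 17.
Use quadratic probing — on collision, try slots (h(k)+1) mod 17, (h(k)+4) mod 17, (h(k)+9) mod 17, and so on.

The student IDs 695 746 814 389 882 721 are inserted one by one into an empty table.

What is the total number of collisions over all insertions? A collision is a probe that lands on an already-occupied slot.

10

Insert 695: h=6, slot 6 empty -> index 6.
Insert 746: h=6, slot 6 occupied -> index 7.
Insert 814: h=6, slots 6,7 occupied -> index 10.
Insert 389: h=6, slots 6,7,10 occupied -> index 15.
Insert 882: h=6, slots 6,7,10,15 occupied -> index 5.
Insert 721: h=1, slot 1 empty -> index 1.
Table: [∅, 721, ∅, ∅, ∅, 882, 695, 746, ∅, ∅, 814, ∅, ∅, ∅, ∅, 389, ∅]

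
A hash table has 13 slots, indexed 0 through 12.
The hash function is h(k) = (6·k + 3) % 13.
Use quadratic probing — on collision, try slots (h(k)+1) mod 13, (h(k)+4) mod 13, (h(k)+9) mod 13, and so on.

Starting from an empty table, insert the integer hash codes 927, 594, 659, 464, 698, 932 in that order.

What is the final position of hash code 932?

4

927 hashes to 1; slot 1 is free → place at 1.
594 hashes to 5; slot 5 is free → place at 5.
659 hashes to 5; 5 taken → place at 6.
464 hashes to 5; 5,6 taken → place at 9.
698 hashes to 5; 5,6,9,1 taken → place at 8.
932 hashes to 5; 5,6,9,1,8 taken → place at 4.
Table: [., 927, ., ., 932, 594, 659, ., 698, 464, ., ., .]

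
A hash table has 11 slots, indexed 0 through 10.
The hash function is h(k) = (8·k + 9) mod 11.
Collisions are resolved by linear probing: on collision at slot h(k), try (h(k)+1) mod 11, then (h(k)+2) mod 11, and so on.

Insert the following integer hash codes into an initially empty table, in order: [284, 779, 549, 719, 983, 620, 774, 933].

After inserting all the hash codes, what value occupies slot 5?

284: h=4 => slot 4
779: h=4, probe 4,5 => slot 5
549: h=1 => slot 1
719: h=8 => slot 8
983: h=8, probe 8,9 => slot 9
620: h=8, probe 8,9,10 => slot 10
774: h=8, probe 8,9,10,0 => slot 0
933: h=4, probe 4,5,6 => slot 6
Table: [774, 549, ., ., 284, 779, 933, ., 719, 983, 620]

779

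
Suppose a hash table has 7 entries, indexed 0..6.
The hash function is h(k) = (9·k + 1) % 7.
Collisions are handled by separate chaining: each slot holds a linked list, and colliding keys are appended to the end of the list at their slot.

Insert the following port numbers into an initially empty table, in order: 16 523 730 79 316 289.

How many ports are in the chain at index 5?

Insert 16: h=5, bucket 5 empty -> new chain.
Insert 523: h=4, bucket 4 empty -> new chain.
Insert 730: h=5, bucket 5 nonempty -> append to chain.
Insert 79: h=5, bucket 5 nonempty -> append to chain.
Insert 316: h=3, bucket 3 empty -> new chain.
Insert 289: h=5, bucket 5 nonempty -> append to chain.
Final buckets:
0: -
1: -
2: -
3: 316
4: 523
5: 16 -> 730 -> 79 -> 289
6: -

4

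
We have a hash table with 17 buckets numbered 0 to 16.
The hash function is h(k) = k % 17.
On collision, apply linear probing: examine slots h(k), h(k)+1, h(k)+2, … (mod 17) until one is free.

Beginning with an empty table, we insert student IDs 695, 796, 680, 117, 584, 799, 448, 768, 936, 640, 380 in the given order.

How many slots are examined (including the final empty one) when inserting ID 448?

695: h=15 → slot 15
796: h=14 → slot 14
680: h=0 → slot 0
117: h=15, probe 15,16 → slot 16
584: h=6 → slot 6
799: h=0, probe 0,1 → slot 1
448: h=6, probe 6,7 → slot 7
768: h=3 → slot 3
936: h=1, probe 1,2 → slot 2
640: h=11 → slot 11
380: h=6, probe 6,7,8 → slot 8
Table: [680, 799, 936, 768, —, —, 584, 448, 380, —, —, 640, —, —, 796, 695, 117]

2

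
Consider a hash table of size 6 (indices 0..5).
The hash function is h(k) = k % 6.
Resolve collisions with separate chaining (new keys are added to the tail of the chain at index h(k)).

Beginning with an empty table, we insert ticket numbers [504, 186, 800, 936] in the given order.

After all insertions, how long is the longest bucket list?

Insert 504: h=0, bucket 0 empty → new chain.
Insert 186: h=0, bucket 0 nonempty → append to chain.
Insert 800: h=2, bucket 2 empty → new chain.
Insert 936: h=0, bucket 0 nonempty → append to chain.
Final buckets:
0: 504 -> 186 -> 936
1: ∅
2: 800
3: ∅
4: ∅
5: ∅

3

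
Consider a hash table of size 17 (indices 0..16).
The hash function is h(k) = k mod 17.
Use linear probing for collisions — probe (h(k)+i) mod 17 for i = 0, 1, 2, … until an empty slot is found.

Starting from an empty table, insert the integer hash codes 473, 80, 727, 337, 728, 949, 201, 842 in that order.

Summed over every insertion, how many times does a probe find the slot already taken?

10

Insert 473: h=14, slot 14 empty → index 14.
Insert 80: h=12, slot 12 empty → index 12.
Insert 727: h=13, slot 13 empty → index 13.
Insert 337: h=14, slot 14 occupied → index 15.
Insert 728: h=14, slots 14,15 occupied → index 16.
Insert 949: h=14, slots 14,15,16 occupied → index 0.
Insert 201: h=14, slots 14,15,16,0 occupied → index 1.
Insert 842: h=9, slot 9 empty → index 9.
Table: [949, 201, —, —, —, —, —, —, —, 842, —, —, 80, 727, 473, 337, 728]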